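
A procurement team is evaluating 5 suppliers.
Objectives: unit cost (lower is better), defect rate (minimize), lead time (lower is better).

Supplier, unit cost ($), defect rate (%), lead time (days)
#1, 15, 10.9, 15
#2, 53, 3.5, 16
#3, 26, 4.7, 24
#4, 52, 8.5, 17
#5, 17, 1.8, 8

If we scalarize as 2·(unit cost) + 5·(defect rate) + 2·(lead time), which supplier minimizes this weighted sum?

#5

#1: 2·15 + 5·10.9 + 2·15 = 114.5
#2: 2·53 + 5·3.5 + 2·16 = 155.5
#3: 2·26 + 5·4.7 + 2·24 = 123.5
#4: 2·52 + 5·8.5 + 2·17 = 180.5
#5: 2·17 + 5·1.8 + 2·8 = 59.0
Lowest: #5 at 59.0.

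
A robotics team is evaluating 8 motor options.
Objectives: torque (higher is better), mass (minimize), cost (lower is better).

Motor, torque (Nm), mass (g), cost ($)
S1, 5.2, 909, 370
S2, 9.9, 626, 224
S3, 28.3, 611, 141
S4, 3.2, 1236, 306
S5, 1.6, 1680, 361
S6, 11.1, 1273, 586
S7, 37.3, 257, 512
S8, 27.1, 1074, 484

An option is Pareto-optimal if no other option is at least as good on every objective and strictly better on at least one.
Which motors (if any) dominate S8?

S3

S3: torque 28.3≥27.1, mass 611≤1074, cost 141≤484 — dominates S8.
Others (S1, S2, S4, S5, S6, S7) are each worse than S8 on at least one objective.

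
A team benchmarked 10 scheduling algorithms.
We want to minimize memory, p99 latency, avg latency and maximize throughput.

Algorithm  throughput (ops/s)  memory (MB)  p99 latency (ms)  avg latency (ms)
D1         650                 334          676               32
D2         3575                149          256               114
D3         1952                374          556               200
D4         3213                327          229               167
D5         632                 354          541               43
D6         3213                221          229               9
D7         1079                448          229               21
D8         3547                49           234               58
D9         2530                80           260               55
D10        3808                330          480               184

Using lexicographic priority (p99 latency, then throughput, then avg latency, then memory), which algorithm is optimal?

D6

First minimize p99 latency: best is 229, kept {D4, D6, D7}.
Then maximize throughput: best is 3213, kept {D4, D6}.
Then minimize avg latency: best is 9, kept {D6}.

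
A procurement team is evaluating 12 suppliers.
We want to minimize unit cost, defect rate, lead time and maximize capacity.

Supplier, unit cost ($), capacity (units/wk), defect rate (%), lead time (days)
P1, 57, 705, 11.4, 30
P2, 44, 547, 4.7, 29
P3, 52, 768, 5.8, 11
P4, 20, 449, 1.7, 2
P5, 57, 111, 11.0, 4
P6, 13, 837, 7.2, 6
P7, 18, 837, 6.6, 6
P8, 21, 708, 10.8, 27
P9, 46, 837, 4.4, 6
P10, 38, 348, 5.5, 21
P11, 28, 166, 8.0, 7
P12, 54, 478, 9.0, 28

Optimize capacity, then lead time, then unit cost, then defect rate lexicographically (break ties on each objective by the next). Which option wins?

First maximize capacity: best is 837, kept {P6, P7, P9}.
Then minimize lead time: best is 6, kept {P6, P7, P9}.
Then minimize unit cost: best is 13, kept {P6}.

P6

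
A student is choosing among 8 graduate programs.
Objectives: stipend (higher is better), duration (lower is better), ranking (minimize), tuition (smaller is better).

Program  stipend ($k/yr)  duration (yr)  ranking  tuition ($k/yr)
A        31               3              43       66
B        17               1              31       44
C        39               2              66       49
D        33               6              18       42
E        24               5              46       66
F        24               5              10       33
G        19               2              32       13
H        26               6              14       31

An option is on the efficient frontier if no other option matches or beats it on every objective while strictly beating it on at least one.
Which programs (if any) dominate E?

A, F

A: stipend 31≥24, duration 3≤5, ranking 43≤46, tuition 66≤66 — dominates E.
F: stipend 24≥24, duration 5≤5, ranking 10≤46, tuition 33≤66 — dominates E.
Others (B, C, D, G, H) are each worse than E on at least one objective.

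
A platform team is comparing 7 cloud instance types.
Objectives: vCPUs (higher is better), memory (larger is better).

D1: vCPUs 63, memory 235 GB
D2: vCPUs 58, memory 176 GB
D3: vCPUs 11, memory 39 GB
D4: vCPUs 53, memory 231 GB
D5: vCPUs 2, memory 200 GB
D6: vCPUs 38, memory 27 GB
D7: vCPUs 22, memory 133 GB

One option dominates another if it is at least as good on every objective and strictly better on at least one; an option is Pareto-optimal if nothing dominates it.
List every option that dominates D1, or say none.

D2: worse on vCPUs (58 vs 63).
D3: worse on vCPUs (11 vs 63).
D4: worse on vCPUs (53 vs 63).
D5: worse on vCPUs (2 vs 63).
D6: worse on vCPUs (38 vs 63).
D7: worse on vCPUs (22 vs 63).
No option dominates D1.

none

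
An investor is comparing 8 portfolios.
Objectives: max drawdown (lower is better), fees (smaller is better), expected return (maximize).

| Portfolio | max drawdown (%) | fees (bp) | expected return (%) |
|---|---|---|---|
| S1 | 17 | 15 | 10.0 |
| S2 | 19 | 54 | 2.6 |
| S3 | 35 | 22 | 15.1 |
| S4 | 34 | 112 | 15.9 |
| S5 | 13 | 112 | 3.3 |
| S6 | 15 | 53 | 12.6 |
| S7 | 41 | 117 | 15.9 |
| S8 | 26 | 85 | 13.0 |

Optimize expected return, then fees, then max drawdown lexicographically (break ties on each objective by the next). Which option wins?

S4

First maximize expected return: best is 15.9, kept {S4, S7}.
Then minimize fees: best is 112, kept {S4}.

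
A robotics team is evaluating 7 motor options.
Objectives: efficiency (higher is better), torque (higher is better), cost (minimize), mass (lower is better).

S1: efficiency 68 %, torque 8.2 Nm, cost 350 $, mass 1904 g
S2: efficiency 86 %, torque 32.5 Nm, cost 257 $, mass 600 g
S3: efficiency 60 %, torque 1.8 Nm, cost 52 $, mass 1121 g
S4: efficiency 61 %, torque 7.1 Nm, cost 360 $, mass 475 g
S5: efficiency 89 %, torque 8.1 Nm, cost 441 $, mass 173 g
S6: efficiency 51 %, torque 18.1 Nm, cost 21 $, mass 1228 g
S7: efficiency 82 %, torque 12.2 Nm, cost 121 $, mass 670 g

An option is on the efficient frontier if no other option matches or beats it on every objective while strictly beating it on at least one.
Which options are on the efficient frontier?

S1: dominated by S2 (efficiency 86≥68, torque 32.5≥8.2, cost 257≤350, mass 600≤1904).
S2: not dominated (best torque).
S3: not dominated.
S4: not dominated.
S5: not dominated (best efficiency).
S6: not dominated (best cost).
S7: not dominated.

S2, S3, S4, S5, S6, S7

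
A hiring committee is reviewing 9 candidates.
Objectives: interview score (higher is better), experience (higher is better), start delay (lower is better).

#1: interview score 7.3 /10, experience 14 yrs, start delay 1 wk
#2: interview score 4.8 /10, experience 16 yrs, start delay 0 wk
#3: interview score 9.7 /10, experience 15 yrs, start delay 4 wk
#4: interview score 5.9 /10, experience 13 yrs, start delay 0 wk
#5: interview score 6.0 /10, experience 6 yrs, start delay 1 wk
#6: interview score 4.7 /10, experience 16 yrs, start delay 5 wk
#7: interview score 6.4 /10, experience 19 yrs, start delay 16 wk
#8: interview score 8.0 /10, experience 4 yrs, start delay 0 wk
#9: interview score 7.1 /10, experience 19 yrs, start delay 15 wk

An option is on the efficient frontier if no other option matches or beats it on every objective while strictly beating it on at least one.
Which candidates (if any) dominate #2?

none

#1: worse on experience (14 vs 16).
#3: worse on experience (15 vs 16).
#4: worse on experience (13 vs 16).
#5: worse on experience (6 vs 16).
#6: worse on interview score (4.7 vs 4.8).
#7: worse on start delay (16 vs 0).
#8: worse on experience (4 vs 16).
#9: worse on start delay (15 vs 0).
No option dominates #2.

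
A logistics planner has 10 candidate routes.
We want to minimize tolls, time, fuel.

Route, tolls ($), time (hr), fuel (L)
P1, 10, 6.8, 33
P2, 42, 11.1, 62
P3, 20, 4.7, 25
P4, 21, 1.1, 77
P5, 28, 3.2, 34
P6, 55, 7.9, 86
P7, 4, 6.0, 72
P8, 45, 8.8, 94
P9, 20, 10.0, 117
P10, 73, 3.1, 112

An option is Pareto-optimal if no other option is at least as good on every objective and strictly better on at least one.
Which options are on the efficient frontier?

P1: not dominated.
P2: dominated by P1 (tolls 10≤42, time 6.8≤11.1, fuel 33≤62).
P3: not dominated (best fuel).
P4: not dominated (best time).
P5: not dominated.
P6: dominated by P1 (tolls 10≤55, time 6.8≤7.9, fuel 33≤86).
P7: not dominated (best tolls).
P8: dominated by P1 (tolls 10≤45, time 6.8≤8.8, fuel 33≤94).
P9: dominated by P1 (tolls 10≤20, time 6.8≤10.0, fuel 33≤117).
P10: dominated by P4 (tolls 21≤73, time 1.1≤3.1, fuel 77≤112).

P1, P3, P4, P5, P7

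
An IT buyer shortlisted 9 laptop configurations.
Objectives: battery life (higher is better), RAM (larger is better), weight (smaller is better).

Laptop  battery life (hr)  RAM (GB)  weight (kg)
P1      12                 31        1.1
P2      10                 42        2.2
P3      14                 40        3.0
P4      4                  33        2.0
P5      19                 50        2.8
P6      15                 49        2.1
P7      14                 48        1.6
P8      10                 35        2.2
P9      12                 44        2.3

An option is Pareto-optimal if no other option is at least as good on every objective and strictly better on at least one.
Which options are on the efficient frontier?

P1, P5, P6, P7

P1: not dominated (best weight).
P2: dominated by P6 (battery life 15≥10, RAM 49≥42, weight 2.1≤2.2).
P3: dominated by P5 (battery life 19≥14, RAM 50≥40, weight 2.8≤3.0).
P4: dominated by P7 (battery life 14≥4, RAM 48≥33, weight 1.6≤2.0).
P5: not dominated (best battery life).
P6: not dominated.
P7: not dominated.
P8: dominated by P2 (battery life 10≥10, RAM 42≥35, weight 2.2≤2.2).
P9: dominated by P6 (battery life 15≥12, RAM 49≥44, weight 2.1≤2.3).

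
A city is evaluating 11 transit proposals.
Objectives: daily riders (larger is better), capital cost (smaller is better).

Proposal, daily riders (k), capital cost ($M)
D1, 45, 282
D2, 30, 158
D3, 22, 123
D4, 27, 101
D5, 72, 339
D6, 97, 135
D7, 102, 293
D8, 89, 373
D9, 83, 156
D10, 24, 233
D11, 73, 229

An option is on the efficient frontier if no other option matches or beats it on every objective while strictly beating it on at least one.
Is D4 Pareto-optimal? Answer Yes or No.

Yes

D1: worse on capital cost (282 vs 101).
D2: worse on capital cost (158 vs 101).
D3: worse on daily riders (22 vs 27).
D5: worse on capital cost (339 vs 101).
D6: worse on capital cost (135 vs 101).
D7: worse on capital cost (293 vs 101).
D8: worse on capital cost (373 vs 101).
D9: worse on capital cost (156 vs 101).
D10: worse on daily riders (24 vs 27).
D11: worse on capital cost (229 vs 101).
No option is at least as good as D4 on every objective and strictly better on one.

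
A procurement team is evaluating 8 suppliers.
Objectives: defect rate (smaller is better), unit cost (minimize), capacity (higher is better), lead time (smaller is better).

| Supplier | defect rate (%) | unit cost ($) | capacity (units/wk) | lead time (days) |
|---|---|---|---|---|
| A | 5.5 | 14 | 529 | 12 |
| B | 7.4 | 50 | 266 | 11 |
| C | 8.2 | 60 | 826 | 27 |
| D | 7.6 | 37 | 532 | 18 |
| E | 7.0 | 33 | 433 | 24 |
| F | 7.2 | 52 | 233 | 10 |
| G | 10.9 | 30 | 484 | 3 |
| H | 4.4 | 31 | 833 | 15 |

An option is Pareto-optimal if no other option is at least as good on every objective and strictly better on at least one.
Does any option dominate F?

A: worse on lead time (12 vs 10).
B: worse on defect rate (7.4 vs 7.2).
C: worse on defect rate (8.2 vs 7.2).
D: worse on defect rate (7.6 vs 7.2).
E: worse on lead time (24 vs 10).
G: worse on defect rate (10.9 vs 7.2).
H: worse on lead time (15 vs 10).
No option is at least as good as F on every objective and strictly better on one.

No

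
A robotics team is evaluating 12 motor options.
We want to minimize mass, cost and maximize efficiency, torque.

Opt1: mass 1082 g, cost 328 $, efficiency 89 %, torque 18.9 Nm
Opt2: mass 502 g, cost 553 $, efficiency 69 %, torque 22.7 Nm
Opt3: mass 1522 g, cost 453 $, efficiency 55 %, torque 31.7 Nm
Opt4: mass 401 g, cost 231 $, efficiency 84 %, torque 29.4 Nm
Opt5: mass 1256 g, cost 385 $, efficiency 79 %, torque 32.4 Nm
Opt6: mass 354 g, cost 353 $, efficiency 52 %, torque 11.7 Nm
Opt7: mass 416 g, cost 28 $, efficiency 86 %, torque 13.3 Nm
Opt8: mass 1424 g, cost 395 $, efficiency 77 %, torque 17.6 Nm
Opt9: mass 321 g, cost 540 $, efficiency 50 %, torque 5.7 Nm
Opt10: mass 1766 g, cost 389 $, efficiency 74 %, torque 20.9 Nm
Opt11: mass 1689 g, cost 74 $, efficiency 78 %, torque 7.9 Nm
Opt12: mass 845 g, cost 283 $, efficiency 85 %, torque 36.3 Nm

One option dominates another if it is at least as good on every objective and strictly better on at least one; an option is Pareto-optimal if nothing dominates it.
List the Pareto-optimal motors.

Opt1: not dominated (best efficiency).
Opt2: dominated by Opt4 (mass 401≤502, cost 231≤553, efficiency 84≥69, torque 29.4≥22.7).
Opt3: dominated by Opt5 (mass 1256≤1522, cost 385≤453, efficiency 79≥55, torque 32.4≥31.7).
Opt4: not dominated.
Opt5: dominated by Opt12 (mass 845≤1256, cost 283≤385, efficiency 85≥79, torque 36.3≥32.4).
Opt6: not dominated.
Opt7: not dominated (best cost).
Opt8: dominated by Opt1 (mass 1082≤1424, cost 328≤395, efficiency 89≥77, torque 18.9≥17.6).
Opt9: not dominated (best mass).
Opt10: dominated by Opt4 (mass 401≤1766, cost 231≤389, efficiency 84≥74, torque 29.4≥20.9).
Opt11: dominated by Opt7 (mass 416≤1689, cost 28≤74, efficiency 86≥78, torque 13.3≥7.9).
Opt12: not dominated (best torque).

Opt1, Opt4, Opt6, Opt7, Opt9, Opt12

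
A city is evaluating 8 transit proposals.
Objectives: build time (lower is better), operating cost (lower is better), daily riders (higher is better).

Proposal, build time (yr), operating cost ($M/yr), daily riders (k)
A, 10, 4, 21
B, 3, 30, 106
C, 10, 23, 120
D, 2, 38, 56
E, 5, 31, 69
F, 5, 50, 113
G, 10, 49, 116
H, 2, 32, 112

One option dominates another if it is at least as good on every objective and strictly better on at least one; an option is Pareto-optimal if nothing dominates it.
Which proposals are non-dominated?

A: not dominated (best operating cost).
B: not dominated.
C: not dominated (best daily riders).
D: dominated by H (build time 2≤2, operating cost 32≤38, daily riders 112≥56).
E: dominated by B (build time 3≤5, operating cost 30≤31, daily riders 106≥69).
F: not dominated.
G: dominated by C (build time 10≤10, operating cost 23≤49, daily riders 120≥116).
H: not dominated.

A, B, C, F, H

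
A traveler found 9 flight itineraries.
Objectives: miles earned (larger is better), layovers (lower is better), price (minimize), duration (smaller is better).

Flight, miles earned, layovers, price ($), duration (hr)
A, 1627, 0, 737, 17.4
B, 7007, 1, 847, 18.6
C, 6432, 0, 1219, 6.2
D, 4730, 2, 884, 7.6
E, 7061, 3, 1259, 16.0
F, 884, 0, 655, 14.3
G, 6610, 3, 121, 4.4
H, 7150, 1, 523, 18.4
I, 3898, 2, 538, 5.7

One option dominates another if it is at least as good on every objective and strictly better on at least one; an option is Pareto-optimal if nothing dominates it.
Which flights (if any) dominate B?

H

H: miles earned 7150≥7007, layovers 1≤1, price 523≤847, duration 18.4≤18.6 — dominates B.
Others (A, C, D, E, F, G, I) are each worse than B on at least one objective.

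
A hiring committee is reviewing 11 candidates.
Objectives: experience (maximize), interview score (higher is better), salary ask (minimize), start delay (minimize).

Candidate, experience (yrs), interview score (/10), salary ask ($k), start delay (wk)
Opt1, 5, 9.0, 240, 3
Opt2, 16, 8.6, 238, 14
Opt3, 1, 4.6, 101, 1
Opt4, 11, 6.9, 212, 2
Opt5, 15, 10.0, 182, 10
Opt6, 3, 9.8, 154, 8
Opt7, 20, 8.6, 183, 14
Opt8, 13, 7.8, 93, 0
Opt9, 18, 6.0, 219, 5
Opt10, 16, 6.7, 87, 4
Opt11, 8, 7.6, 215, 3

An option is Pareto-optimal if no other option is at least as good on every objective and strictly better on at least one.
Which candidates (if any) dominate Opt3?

Opt8

Opt8: experience 13≥1, interview score 7.8≥4.6, salary ask 93≤101, start delay 0≤1 — dominates Opt3.
Others (Opt1, Opt2, Opt4, Opt5, Opt6, Opt7, Opt9, Opt10, Opt11) are each worse than Opt3 on at least one objective.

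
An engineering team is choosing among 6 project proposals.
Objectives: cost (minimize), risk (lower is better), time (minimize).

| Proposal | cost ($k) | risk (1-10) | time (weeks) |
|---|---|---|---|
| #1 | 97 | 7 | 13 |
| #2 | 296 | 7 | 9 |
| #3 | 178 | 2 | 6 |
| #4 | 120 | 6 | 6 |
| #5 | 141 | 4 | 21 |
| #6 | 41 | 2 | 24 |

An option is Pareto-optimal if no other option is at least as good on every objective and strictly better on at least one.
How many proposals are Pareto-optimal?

#1: not dominated.
#2: dominated by #3 (cost 178≤296, risk 2≤7, time 6≤9).
#3: not dominated.
#4: not dominated.
#5: not dominated.
#6: not dominated (best cost).
Pareto-optimal: #1, #3, #4, #5, #6 → 5.

5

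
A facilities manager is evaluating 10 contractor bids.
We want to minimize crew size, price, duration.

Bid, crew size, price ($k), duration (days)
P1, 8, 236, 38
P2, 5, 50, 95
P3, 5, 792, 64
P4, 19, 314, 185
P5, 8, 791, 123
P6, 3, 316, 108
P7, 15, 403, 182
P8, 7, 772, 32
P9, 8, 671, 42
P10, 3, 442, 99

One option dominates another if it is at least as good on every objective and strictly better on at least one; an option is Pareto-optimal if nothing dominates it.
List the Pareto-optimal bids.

P1, P2, P3, P6, P8, P10

P1: not dominated.
P2: not dominated (best price).
P3: not dominated.
P4: dominated by P1 (crew size 8≤19, price 236≤314, duration 38≤185).
P5: dominated by P1 (crew size 8≤8, price 236≤791, duration 38≤123).
P6: not dominated.
P7: dominated by P1 (crew size 8≤15, price 236≤403, duration 38≤182).
P8: not dominated (best duration).
P9: dominated by P1 (crew size 8≤8, price 236≤671, duration 38≤42).
P10: not dominated.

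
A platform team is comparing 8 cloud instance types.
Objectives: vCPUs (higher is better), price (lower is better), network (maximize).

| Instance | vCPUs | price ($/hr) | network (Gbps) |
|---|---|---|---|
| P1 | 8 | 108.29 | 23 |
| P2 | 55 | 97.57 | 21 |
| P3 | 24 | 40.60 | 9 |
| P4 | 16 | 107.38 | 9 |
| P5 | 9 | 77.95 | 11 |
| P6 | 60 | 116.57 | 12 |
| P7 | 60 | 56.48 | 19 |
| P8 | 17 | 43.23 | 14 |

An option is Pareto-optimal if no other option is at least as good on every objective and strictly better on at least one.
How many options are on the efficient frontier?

5

P1: not dominated (best network).
P2: not dominated.
P3: not dominated (best price).
P4: dominated by P2 (vCPUs 55≥16, price 97.57≤107.38, network 21≥9).
P5: dominated by P7 (vCPUs 60≥9, price 56.48≤77.95, network 19≥11).
P6: dominated by P7 (vCPUs 60≥60, price 56.48≤116.57, network 19≥12).
P7: not dominated.
P8: not dominated.
Pareto-optimal: P1, P2, P3, P7, P8 → 5.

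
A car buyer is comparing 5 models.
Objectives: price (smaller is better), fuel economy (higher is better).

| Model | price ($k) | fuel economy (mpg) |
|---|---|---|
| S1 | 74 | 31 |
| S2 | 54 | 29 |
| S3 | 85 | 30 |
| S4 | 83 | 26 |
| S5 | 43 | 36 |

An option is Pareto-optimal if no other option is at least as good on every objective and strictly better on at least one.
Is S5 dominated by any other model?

S1: worse on price (74 vs 43).
S2: worse on price (54 vs 43).
S3: worse on price (85 vs 43).
S4: worse on price (83 vs 43).
No option is at least as good as S5 on every objective and strictly better on one.

No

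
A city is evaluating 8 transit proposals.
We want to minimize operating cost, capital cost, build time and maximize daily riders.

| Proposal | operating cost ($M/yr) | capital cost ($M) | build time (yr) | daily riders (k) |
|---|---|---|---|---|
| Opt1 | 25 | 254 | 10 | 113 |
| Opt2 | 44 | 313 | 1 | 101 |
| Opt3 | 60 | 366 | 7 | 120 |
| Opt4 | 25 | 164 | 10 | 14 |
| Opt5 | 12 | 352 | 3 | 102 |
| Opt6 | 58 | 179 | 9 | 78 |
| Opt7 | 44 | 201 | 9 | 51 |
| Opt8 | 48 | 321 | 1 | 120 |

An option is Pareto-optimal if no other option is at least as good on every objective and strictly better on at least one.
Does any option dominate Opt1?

Opt2: worse on operating cost (44 vs 25).
Opt3: worse on operating cost (60 vs 25).
Opt4: worse on daily riders (14 vs 113).
Opt5: worse on capital cost (352 vs 254).
Opt6: worse on operating cost (58 vs 25).
Opt7: worse on operating cost (44 vs 25).
Opt8: worse on operating cost (48 vs 25).
No option is at least as good as Opt1 on every objective and strictly better on one.

No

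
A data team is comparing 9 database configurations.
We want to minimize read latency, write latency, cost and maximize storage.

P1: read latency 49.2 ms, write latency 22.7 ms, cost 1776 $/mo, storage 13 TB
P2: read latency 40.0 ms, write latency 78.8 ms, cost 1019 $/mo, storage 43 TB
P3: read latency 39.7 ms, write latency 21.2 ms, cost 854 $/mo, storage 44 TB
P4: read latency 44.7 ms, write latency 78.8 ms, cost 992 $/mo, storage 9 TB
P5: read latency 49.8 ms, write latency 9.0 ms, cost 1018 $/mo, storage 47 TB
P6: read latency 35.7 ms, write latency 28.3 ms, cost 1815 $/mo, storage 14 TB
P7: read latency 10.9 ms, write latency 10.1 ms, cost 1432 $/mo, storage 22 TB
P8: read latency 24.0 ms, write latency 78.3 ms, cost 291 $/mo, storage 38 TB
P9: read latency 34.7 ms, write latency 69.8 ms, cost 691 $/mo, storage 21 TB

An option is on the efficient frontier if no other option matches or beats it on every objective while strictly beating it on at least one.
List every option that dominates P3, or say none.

none

P1: worse on read latency (49.2 vs 39.7).
P2: worse on read latency (40.0 vs 39.7).
P4: worse on read latency (44.7 vs 39.7).
P5: worse on read latency (49.8 vs 39.7).
P6: worse on write latency (28.3 vs 21.2).
P7: worse on cost (1432 vs 854).
P8: worse on write latency (78.3 vs 21.2).
P9: worse on write latency (69.8 vs 21.2).
No option dominates P3.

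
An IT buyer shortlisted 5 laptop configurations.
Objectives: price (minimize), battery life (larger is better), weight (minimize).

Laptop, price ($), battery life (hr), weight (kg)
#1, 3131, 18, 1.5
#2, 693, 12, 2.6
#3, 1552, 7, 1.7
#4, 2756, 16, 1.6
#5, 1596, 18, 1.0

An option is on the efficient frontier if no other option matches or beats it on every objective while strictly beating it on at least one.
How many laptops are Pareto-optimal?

#1: dominated by #5 (price 1596≤3131, battery life 18≥18, weight 1.0≤1.5).
#2: not dominated (best price).
#3: not dominated.
#4: dominated by #5 (price 1596≤2756, battery life 18≥16, weight 1.0≤1.6).
#5: not dominated (best weight).
Pareto-optimal: #2, #3, #5 → 3.

3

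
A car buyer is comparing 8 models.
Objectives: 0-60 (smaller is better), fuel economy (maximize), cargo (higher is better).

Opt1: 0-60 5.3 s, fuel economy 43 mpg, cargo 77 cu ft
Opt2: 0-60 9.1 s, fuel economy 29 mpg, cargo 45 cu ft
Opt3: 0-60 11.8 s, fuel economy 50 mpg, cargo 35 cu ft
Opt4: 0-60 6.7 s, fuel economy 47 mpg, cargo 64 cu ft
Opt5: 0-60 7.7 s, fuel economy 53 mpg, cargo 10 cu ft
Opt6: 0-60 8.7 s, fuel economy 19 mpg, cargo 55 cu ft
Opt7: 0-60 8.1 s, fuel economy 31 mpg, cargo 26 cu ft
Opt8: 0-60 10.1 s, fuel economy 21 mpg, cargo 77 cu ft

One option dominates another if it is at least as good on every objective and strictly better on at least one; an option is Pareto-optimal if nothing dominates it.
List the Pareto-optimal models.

Opt1: not dominated (best 0-60).
Opt2: dominated by Opt1 (0-60 5.3≤9.1, fuel economy 43≥29, cargo 77≥45).
Opt3: not dominated.
Opt4: not dominated.
Opt5: not dominated (best fuel economy).
Opt6: dominated by Opt1 (0-60 5.3≤8.7, fuel economy 43≥19, cargo 77≥55).
Opt7: dominated by Opt1 (0-60 5.3≤8.1, fuel economy 43≥31, cargo 77≥26).
Opt8: dominated by Opt1 (0-60 5.3≤10.1, fuel economy 43≥21, cargo 77≥77).

Opt1, Opt3, Opt4, Opt5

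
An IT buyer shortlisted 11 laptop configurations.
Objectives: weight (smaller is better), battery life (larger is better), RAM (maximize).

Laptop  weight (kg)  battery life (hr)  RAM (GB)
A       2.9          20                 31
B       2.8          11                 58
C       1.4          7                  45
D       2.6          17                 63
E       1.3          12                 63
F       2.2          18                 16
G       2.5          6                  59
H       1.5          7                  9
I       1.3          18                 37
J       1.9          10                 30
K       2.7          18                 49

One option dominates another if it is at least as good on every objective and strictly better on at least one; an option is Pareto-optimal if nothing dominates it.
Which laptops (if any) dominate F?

I: weight 1.3≤2.2, battery life 18≥18, RAM 37≥16 — dominates F.
Others (A, B, C, D, E, G, H, J, K) are each worse than F on at least one objective.

I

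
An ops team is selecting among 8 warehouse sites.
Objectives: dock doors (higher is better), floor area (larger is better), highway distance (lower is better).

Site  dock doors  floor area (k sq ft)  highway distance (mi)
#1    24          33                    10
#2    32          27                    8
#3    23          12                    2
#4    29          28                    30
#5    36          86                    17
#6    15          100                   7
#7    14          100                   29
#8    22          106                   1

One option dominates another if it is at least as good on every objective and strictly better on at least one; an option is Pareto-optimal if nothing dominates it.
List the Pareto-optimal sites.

#1: not dominated.
#2: not dominated.
#3: not dominated.
#4: dominated by #5 (dock doors 36≥29, floor area 86≥28, highway distance 17≤30).
#5: not dominated (best dock doors).
#6: dominated by #8 (dock doors 22≥15, floor area 106≥100, highway distance 1≤7).
#7: dominated by #6 (dock doors 15≥14, floor area 100≥100, highway distance 7≤29).
#8: not dominated (best floor area).

#1, #2, #3, #5, #8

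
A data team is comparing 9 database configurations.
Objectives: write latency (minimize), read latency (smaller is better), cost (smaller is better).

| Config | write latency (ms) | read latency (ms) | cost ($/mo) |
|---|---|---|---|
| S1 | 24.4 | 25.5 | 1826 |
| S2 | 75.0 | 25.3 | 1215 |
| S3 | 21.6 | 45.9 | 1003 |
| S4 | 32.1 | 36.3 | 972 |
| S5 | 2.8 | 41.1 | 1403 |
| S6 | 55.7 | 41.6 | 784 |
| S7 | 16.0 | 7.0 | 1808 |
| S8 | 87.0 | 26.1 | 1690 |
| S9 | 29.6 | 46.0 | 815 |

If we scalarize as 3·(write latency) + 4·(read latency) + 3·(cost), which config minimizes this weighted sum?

S1: 3·24.4 + 4·25.5 + 3·1826 = 5653.2
S2: 3·75.0 + 4·25.3 + 3·1215 = 3971.2
S3: 3·21.6 + 4·45.9 + 3·1003 = 3257.4
S4: 3·32.1 + 4·36.3 + 3·972 = 3157.5
S5: 3·2.8 + 4·41.1 + 3·1403 = 4381.8
S6: 3·55.7 + 4·41.6 + 3·784 = 2685.5
S7: 3·16.0 + 4·7.0 + 3·1808 = 5500.0
S8: 3·87.0 + 4·26.1 + 3·1690 = 5435.4
S9: 3·29.6 + 4·46.0 + 3·815 = 2717.8
Lowest: S6 at 2685.5.

S6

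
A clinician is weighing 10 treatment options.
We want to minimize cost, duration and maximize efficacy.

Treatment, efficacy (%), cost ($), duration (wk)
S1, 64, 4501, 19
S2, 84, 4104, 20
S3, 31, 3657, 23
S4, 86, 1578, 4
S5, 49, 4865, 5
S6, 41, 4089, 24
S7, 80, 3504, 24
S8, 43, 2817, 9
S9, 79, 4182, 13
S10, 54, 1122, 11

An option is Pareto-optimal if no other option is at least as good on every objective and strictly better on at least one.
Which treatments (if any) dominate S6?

S4, S7, S8, S10

S4: efficacy 86≥41, cost 1578≤4089, duration 4≤24 — dominates S6.
S7: efficacy 80≥41, cost 3504≤4089, duration 24≤24 — dominates S6.
S8: efficacy 43≥41, cost 2817≤4089, duration 9≤24 — dominates S6.
S10: efficacy 54≥41, cost 1122≤4089, duration 11≤24 — dominates S6.
Others (S1, S2, S3, S5, S9) are each worse than S6 on at least one objective.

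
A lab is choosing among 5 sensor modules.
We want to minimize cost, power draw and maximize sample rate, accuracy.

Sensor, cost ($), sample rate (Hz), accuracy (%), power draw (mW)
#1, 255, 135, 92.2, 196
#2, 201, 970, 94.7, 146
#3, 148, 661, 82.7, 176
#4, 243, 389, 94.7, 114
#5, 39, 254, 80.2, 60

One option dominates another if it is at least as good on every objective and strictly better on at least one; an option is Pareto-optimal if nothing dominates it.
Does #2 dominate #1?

#2 vs #1: cost 201≤255, sample rate 970≥135, accuracy 94.7≥92.2, power draw 146≤196 — #2 is at least as good on every objective with at least one strict improvement.

Yes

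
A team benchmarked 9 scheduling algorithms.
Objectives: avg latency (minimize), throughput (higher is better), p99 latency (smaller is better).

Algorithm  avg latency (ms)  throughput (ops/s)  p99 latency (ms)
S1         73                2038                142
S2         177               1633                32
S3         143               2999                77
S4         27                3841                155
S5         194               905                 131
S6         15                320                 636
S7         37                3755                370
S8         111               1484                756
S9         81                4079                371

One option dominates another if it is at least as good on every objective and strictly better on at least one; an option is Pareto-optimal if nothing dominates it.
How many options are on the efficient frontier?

S1: not dominated.
S2: not dominated (best p99 latency).
S3: not dominated.
S4: not dominated.
S5: dominated by S2 (avg latency 177≤194, throughput 1633≥905, p99 latency 32≤131).
S6: not dominated (best avg latency).
S7: dominated by S4 (avg latency 27≤37, throughput 3841≥3755, p99 latency 155≤370).
S8: dominated by S1 (avg latency 73≤111, throughput 2038≥1484, p99 latency 142≤756).
S9: not dominated (best throughput).
Pareto-optimal: S1, S2, S3, S4, S6, S9 → 6.

6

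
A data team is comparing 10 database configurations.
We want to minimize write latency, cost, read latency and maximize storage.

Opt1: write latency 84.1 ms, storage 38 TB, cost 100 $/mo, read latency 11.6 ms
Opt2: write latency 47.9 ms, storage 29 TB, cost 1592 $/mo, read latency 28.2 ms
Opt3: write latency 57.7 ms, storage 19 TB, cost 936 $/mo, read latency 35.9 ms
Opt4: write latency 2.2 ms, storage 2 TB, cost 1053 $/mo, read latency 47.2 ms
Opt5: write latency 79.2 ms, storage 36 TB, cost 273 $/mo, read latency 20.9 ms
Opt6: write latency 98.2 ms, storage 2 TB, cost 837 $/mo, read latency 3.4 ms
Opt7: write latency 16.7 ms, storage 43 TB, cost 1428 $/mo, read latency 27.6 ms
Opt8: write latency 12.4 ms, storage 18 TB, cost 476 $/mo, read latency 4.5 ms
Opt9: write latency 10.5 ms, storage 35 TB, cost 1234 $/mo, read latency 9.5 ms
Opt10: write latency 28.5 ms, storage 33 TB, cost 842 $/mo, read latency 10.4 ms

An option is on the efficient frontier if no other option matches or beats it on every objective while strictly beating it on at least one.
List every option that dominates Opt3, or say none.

Opt10: write latency 28.5≤57.7, storage 33≥19, cost 842≤936, read latency 10.4≤35.9 — dominates Opt3.
Others (Opt1, Opt2, Opt4, Opt5, Opt6, Opt7, Opt8, Opt9) are each worse than Opt3 on at least one objective.

Opt10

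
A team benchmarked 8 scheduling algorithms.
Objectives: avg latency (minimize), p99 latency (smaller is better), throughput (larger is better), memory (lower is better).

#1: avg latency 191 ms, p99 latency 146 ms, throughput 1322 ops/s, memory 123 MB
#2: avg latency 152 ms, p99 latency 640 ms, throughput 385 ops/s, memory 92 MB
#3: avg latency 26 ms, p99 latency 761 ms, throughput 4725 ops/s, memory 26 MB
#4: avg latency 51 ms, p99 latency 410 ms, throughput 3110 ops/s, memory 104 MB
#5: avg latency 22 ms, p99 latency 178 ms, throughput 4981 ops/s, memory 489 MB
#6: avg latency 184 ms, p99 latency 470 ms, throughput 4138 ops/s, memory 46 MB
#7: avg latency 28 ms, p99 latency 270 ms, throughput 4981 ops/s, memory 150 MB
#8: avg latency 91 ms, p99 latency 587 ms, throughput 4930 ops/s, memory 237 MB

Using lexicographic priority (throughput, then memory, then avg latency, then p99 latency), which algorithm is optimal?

First maximize throughput: best is 4981, kept {#5, #7}.
Then minimize memory: best is 150, kept {#7}.

#7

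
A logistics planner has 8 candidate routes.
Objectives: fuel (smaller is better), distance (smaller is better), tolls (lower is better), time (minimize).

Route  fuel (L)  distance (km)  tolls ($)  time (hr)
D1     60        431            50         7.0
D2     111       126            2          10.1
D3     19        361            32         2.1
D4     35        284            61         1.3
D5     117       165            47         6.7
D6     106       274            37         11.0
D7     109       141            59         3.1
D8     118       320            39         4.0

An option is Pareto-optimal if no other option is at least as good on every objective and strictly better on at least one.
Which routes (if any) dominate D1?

D3

D3: fuel 19≤60, distance 361≤431, tolls 32≤50, time 2.1≤7.0 — dominates D1.
Others (D2, D4, D5, D6, D7, D8) are each worse than D1 on at least one objective.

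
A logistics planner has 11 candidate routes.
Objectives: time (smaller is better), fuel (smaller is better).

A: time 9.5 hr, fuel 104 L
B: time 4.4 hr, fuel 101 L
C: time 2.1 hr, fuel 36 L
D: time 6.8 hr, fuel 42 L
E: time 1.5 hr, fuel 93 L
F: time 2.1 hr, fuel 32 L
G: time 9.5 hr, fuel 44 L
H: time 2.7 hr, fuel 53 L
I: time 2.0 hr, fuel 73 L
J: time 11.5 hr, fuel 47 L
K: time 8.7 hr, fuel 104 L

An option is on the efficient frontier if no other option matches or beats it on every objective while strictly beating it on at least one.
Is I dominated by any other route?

No

A: worse on time (9.5 vs 2.0).
B: worse on time (4.4 vs 2.0).
C: worse on time (2.1 vs 2.0).
D: worse on time (6.8 vs 2.0).
E: worse on fuel (93 vs 73).
F: worse on time (2.1 vs 2.0).
G: worse on time (9.5 vs 2.0).
H: worse on time (2.7 vs 2.0).
J: worse on time (11.5 vs 2.0).
K: worse on time (8.7 vs 2.0).
No option is at least as good as I on every objective and strictly better on one.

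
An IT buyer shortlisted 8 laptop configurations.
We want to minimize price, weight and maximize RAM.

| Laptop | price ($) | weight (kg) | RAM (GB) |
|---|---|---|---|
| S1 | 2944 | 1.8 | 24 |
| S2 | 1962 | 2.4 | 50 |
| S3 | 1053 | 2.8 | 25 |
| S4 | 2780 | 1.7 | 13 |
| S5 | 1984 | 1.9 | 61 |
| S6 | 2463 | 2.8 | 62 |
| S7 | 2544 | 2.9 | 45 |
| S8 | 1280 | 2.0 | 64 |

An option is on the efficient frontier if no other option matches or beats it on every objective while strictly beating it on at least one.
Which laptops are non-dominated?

S1: not dominated.
S2: dominated by S8 (price 1280≤1962, weight 2.0≤2.4, RAM 64≥50).
S3: not dominated (best price).
S4: not dominated (best weight).
S5: not dominated.
S6: dominated by S8 (price 1280≤2463, weight 2.0≤2.8, RAM 64≥62).
S7: dominated by S2 (price 1962≤2544, weight 2.4≤2.9, RAM 50≥45).
S8: not dominated (best RAM).

S1, S3, S4, S5, S8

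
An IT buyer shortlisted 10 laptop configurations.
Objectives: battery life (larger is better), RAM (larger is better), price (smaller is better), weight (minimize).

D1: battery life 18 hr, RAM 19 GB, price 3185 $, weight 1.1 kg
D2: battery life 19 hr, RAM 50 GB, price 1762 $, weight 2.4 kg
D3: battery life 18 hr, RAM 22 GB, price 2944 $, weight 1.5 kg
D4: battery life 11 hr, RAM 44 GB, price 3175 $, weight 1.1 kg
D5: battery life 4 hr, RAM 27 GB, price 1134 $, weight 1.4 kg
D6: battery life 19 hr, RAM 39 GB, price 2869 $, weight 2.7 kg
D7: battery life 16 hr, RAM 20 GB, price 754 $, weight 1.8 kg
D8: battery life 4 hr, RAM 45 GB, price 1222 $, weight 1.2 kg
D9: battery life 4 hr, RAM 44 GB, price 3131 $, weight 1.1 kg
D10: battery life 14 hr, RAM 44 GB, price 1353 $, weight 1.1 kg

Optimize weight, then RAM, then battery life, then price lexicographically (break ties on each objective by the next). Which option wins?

D10

First minimize weight: best is 1.1, kept {D1, D4, D9, D10}.
Then maximize RAM: best is 44, kept {D4, D9, D10}.
Then maximize battery life: best is 14, kept {D10}.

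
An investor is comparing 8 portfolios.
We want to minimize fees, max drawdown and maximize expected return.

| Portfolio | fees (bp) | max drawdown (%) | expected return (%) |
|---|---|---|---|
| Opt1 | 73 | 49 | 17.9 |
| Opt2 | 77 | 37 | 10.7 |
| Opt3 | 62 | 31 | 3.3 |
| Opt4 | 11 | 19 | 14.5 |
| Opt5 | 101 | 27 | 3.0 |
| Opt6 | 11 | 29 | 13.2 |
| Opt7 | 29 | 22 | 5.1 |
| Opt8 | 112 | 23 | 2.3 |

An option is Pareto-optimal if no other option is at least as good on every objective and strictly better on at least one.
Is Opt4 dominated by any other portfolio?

Opt1: worse on fees (73 vs 11).
Opt2: worse on fees (77 vs 11).
Opt3: worse on fees (62 vs 11).
Opt5: worse on fees (101 vs 11).
Opt6: worse on max drawdown (29 vs 19).
Opt7: worse on fees (29 vs 11).
Opt8: worse on fees (112 vs 11).
No option is at least as good as Opt4 on every objective and strictly better on one.

No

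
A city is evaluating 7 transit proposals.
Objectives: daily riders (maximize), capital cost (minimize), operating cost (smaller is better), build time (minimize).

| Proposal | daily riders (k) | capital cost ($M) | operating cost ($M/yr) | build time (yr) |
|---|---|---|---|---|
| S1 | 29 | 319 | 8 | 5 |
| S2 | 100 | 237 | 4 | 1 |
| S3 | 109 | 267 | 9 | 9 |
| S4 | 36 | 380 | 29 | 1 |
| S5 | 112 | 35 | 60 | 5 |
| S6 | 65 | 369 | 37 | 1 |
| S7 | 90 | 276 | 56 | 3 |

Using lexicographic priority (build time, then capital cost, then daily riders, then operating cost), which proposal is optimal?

S2

First minimize build time: best is 1, kept {S2, S4, S6}.
Then minimize capital cost: best is 237, kept {S2}.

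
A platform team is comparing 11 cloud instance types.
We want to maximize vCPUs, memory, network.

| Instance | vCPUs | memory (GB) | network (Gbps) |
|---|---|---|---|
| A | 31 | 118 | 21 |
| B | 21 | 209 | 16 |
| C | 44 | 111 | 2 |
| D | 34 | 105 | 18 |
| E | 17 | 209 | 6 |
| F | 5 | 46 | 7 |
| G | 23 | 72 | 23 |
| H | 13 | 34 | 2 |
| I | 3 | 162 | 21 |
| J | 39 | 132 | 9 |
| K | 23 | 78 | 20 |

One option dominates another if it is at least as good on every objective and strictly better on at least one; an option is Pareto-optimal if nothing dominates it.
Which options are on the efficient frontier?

A: not dominated.
B: not dominated.
C: not dominated (best vCPUs).
D: not dominated.
E: dominated by B (vCPUs 21≥17, memory 209≥209, network 16≥6).
F: dominated by A (vCPUs 31≥5, memory 118≥46, network 21≥7).
G: not dominated (best network).
H: dominated by A (vCPUs 31≥13, memory 118≥34, network 21≥2).
I: not dominated.
J: not dominated.
K: dominated by A (vCPUs 31≥23, memory 118≥78, network 21≥20).

A, B, C, D, G, I, J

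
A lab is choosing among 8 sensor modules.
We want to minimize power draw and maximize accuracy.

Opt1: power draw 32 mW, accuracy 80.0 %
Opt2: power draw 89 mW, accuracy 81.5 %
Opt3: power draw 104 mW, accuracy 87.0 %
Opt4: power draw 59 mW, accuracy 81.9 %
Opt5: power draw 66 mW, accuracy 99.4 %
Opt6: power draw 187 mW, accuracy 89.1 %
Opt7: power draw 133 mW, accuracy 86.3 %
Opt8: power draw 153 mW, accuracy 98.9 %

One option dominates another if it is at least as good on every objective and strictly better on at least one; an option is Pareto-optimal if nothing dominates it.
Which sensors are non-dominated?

Opt1: not dominated (best power draw).
Opt2: dominated by Opt4 (power draw 59≤89, accuracy 81.9≥81.5).
Opt3: dominated by Opt5 (power draw 66≤104, accuracy 99.4≥87.0).
Opt4: not dominated.
Opt5: not dominated (best accuracy).
Opt6: dominated by Opt5 (power draw 66≤187, accuracy 99.4≥89.1).
Opt7: dominated by Opt3 (power draw 104≤133, accuracy 87.0≥86.3).
Opt8: dominated by Opt5 (power draw 66≤153, accuracy 99.4≥98.9).

Opt1, Opt4, Opt5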